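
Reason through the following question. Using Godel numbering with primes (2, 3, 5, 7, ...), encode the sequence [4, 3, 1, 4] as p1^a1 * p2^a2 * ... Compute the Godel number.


Encode each element as an exponent of the corresponding prime:
  2^4 = 16
  3^3 = 27
  5^1 = 5
  7^4 = 2401
Product = 16 * 27 * 5 * 2401 = 5186160

5186160


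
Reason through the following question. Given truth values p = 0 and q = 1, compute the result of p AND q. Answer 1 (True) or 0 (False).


p = 0, q = 1
Operation: p AND q
Evaluate: 0 AND 1 = 0

0


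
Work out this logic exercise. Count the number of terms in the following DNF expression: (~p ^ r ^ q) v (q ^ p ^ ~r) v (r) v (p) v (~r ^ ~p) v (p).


A DNF formula is a disjunction of terms (conjunctions).
Terms are separated by v.
Counting the disjuncts: 6 terms.

6


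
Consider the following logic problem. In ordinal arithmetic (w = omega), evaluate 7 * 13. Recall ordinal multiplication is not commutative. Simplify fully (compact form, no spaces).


Compute 7 * 13.
Ordinal * is associative and left-distributive over +, but NOT commutative; for finite n>1, n*w = w but w*n stays w*n.
Both finite; ordinal * agrees with natural *: 7 * 13 = 91.
Result = 91

91


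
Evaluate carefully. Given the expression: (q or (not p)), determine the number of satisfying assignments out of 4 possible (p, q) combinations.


Check all 4 assignments:
p=0, q=0: 1
p=0, q=1: 1
p=1, q=0: 0
p=1, q=1: 1
Count of True = 3

3


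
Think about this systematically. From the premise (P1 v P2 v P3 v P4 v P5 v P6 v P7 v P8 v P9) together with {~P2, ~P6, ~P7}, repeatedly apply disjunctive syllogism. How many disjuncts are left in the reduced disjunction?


Original disjuncts (9): P1, P2, P3, P4, P5, P6, P7, P8, P9
Negated (eliminate): ~P2, ~P6, ~P7
Remaining disjuncts: P1, P3, P4, P5, P8, P9
Count = 9 - 3 = 6

6


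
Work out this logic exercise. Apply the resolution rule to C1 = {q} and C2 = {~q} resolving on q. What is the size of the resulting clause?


Remove q from C1 and ~q from C2.
C1 remainder: {}
C2 remainder: {}
Union (resolvent): {} (empty clause)
Resolvent has 0 literal(s).

0


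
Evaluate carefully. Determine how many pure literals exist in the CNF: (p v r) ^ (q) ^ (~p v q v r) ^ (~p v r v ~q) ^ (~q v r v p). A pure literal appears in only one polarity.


Check each variable for pure literal status:
p: mixed (not pure)
q: mixed (not pure)
r: pure positive
Pure literal count = 1

1


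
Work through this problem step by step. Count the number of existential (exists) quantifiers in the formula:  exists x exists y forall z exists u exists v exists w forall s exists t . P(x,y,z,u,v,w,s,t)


Quantifier prefix: exists x exists y forall z exists u exists v exists w forall s exists t
Mark each quantifier type:
  E E U E E E U E
Universal count = 2, Existential count = 6
Asked for existential (exists) quantifiers: 6

6


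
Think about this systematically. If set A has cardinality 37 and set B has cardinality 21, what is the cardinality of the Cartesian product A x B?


The Cartesian product A x B contains all ordered pairs (a, b).
|A x B| = |A| * |B| = 37 * 21 = 777

777


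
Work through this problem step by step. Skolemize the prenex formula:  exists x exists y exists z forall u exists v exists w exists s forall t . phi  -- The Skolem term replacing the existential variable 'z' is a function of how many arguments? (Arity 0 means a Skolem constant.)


Quantifier prefix: exists x exists y exists z forall u exists v exists w exists s forall t
'z' is existentially quantified at position 3.
No universal quantifiers precede it.
Skolem function arity = 0 (a Skolem constant)

0


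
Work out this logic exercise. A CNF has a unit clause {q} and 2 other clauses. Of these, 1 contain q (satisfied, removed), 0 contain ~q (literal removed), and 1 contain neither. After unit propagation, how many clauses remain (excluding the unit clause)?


Satisfied (removed): 1
Shortened (remain): 0
Unchanged (remain): 1
Remaining = 0 + 1 = 1

1


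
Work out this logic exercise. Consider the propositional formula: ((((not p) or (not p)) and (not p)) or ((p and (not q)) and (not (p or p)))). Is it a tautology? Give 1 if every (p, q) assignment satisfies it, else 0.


Check all 4 assignments:
p=0, q=0: 1
p=0, q=1: 1
p=1, q=0: 0
p=1, q=1: 0
Satisfying count = 2/4.
Tautology iff count = 4: no.

0


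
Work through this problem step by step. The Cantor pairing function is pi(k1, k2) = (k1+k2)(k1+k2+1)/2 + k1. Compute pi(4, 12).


k1 + k2 = 16
(k1+k2)(k1+k2+1)/2 = 16 * 17 / 2 = 136
pi = 136 + 4 = 140

140


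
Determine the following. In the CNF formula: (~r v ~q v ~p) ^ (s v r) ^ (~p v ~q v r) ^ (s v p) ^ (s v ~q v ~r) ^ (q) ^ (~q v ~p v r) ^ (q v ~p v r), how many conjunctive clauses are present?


A CNF formula is a conjunction of clauses.
Clauses are separated by ^.
Counting the conjuncts: 8 clauses.

8


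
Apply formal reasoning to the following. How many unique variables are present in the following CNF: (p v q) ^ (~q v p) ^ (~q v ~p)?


Identify each variable that appears in the formula.
Variables found: p, q
Count = 2

2


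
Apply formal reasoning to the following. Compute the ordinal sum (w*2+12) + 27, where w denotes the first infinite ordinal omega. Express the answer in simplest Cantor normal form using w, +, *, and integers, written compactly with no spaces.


Compute (w*2+12) + 27.
Ordinal + is associative but NOT commutative; for finite n>0, n + w = w but w + n stays w+n.
By associativity: (w*2+12) + 27 = w*2 + (12+27) = w*2+39.
Result = w*2+39

w*2+39


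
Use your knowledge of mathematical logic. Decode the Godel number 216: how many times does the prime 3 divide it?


Factorize 216 by dividing by 3 repeatedly.
Division steps: 3 divides 216 exactly 3 time(s).
Exponent of 3 = 3

3


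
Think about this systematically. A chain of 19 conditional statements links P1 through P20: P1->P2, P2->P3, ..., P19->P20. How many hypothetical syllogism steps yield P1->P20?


With 19 implications in a chain connecting 20 propositions:
P1->P2, P2->P3, ..., P19->P20
Steps needed = (number of implications) - 1 = 19 - 1 = 18

18


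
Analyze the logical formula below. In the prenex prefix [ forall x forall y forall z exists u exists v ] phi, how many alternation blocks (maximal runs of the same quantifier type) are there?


Quantifier-type sequence: A A A E E  (A=forall, E=exists)
Group into maximal same-type runs:
  Ax3 | Ex2
Number of blocks = 2

2


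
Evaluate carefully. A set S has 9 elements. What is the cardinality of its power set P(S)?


The power set of a set with n elements has 2^n elements.
|P(S)| = 2^9 = 512

512


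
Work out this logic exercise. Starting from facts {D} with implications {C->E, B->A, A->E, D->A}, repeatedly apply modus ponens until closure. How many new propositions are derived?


Initial facts: {D}
Apply modus ponens to closure:
  D and D->A  =>  A
  A and A->E  =>  E
Final known: {A, D, E}
New propositions: {A, E}
Count = 2

2


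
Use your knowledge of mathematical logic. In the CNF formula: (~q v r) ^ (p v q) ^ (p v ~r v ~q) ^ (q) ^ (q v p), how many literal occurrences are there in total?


Counting literals in each clause:
Clause 1: 2 literal(s)
Clause 2: 2 literal(s)
Clause 3: 3 literal(s)
Clause 4: 1 literal(s)
Clause 5: 2 literal(s)
Total = 10

10


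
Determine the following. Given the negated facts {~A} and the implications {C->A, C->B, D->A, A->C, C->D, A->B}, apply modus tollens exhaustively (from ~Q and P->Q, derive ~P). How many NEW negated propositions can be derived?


Initial negated facts: {~A}
Apply modus tollens to closure:
  ~A and C->A  =>  ~C
  ~A and D->A  =>  ~D
Final negated: {~A, ~C, ~D}
New negations: {~C, ~D}
Count = 2

2


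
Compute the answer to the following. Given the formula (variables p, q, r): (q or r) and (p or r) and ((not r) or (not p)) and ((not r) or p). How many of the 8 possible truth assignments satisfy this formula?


Evaluate all 8 assignments for p, q, r:
p=0, q=0, r=0: 0
p=0, q=0, r=1: 0
p=0, q=1, r=0: 0
p=0, q=1, r=1: 0
p=1, q=0, r=0: 0
p=1, q=0, r=1: 0
p=1, q=1, r=0: 1
p=1, q=1, r=1: 0
Satisfying count = 1

1


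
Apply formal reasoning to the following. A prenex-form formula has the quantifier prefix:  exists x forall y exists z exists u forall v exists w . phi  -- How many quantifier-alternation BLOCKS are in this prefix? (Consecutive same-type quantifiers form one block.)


Quantifier-type sequence: E A E E A E  (A=forall, E=exists)
Group into maximal same-type runs:
  Ex1 | Ax1 | Ex2 | Ax1 | Ex1
Number of blocks = 5

5


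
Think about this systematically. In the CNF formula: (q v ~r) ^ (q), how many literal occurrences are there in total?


Counting literals in each clause:
Clause 1: 2 literal(s)
Clause 2: 1 literal(s)
Total = 3

3


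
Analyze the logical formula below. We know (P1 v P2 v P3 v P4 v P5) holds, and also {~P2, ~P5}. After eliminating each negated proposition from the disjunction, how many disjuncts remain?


Original disjuncts (5): P1, P2, P3, P4, P5
Negated (eliminate): ~P2, ~P5
Remaining disjuncts: P1, P3, P4
Count = 5 - 2 = 3

3


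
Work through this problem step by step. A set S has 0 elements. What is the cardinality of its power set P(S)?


The power set of a set with n elements has 2^n elements.
|P(S)| = 2^0 = 1

1


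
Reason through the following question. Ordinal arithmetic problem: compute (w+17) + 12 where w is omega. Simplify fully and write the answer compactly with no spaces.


Compute (w+17) + 12.
Ordinal + is associative but NOT commutative; for finite n>0, n + w = w but w + n stays w+n.
By associativity: (w+17) + 12 = w + (17+12) = w+29.
Result = w+29

w+29


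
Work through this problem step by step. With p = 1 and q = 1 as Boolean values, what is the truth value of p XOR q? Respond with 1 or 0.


p = 1, q = 1
Operation: p XOR q
Evaluate: 1 XOR 1 = 0

0


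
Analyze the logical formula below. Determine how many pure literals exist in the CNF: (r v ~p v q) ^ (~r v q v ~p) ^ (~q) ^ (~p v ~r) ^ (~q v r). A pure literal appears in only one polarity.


Check each variable for pure literal status:
p: pure negative
q: mixed (not pure)
r: mixed (not pure)
Pure literal count = 1

1


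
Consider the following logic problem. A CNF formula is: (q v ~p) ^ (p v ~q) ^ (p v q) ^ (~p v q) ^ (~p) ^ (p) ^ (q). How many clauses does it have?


A CNF formula is a conjunction of clauses.
Clauses are separated by ^.
Counting the conjuncts: 7 clauses.

7


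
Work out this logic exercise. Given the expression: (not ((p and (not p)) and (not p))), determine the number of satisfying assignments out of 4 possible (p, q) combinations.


Check all 4 assignments:
p=0, q=0: 1
p=0, q=1: 1
p=1, q=0: 1
p=1, q=1: 1
Count of True = 4

4


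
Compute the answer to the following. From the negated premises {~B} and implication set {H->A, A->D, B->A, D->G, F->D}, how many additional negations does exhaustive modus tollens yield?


Initial negated facts: {~B}
Apply modus tollens to closure:
  (no implication fires)
Final negated: {~B}
New negations: {(none)}
Count = 0

0


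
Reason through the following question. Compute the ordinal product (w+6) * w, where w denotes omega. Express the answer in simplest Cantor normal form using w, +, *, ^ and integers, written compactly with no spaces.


Compute (w+6) * w.
Ordinal * is associative and left-distributive over +, but NOT commutative; for finite n>1, n*w = w but w*n stays w*n.
(w+6) * w = sup{(w+6)*k : k<w} = sup{w*k+6} = w^2 (the +6 tail is absorbed in the limit).
Result = w^2

w^2


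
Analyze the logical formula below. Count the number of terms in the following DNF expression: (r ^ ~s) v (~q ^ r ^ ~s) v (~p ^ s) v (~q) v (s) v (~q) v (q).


A DNF formula is a disjunction of terms (conjunctions).
Terms are separated by v.
Counting the disjuncts: 7 terms.

7


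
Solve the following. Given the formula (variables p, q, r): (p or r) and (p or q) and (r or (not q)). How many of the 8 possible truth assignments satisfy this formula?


Evaluate all 8 assignments for p, q, r:
p=0, q=0, r=0: 0
p=0, q=0, r=1: 0
p=0, q=1, r=0: 0
p=0, q=1, r=1: 1
p=1, q=0, r=0: 1
p=1, q=0, r=1: 1
p=1, q=1, r=0: 0
p=1, q=1, r=1: 1
Satisfying count = 4

4


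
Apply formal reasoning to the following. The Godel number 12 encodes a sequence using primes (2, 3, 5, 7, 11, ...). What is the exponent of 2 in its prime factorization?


Factorize 12 by dividing by 2 repeatedly.
Division steps: 2 divides 12 exactly 2 time(s).
Exponent of 2 = 2

2


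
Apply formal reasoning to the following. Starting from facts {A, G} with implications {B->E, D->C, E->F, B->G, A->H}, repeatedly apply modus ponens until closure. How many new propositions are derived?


Initial facts: {A, G}
Apply modus ponens to closure:
  A and A->H  =>  H
Final known: {A, G, H}
New propositions: {H}
Count = 1

1


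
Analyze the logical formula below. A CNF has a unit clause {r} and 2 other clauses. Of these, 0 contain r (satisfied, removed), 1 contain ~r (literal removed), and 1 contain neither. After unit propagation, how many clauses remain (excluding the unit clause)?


Satisfied (removed): 0
Shortened (remain): 1
Unchanged (remain): 1
Remaining = 1 + 1 = 2

2


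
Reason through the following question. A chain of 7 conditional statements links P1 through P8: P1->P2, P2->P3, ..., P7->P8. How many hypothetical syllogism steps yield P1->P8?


With 7 implications in a chain connecting 8 propositions:
P1->P2, P2->P3, ..., P7->P8
Steps needed = (number of implications) - 1 = 7 - 1 = 6

6


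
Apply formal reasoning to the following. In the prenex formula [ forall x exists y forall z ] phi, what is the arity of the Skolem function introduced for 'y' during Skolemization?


Quantifier prefix: forall x exists y forall z
'y' is existentially quantified at position 2.
Universal variables preceding it: x
Skolem function arity = 1

1


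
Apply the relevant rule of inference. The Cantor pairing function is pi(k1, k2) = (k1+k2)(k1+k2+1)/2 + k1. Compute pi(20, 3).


k1 + k2 = 23
(k1+k2)(k1+k2+1)/2 = 23 * 24 / 2 = 276
pi = 276 + 20 = 296

296


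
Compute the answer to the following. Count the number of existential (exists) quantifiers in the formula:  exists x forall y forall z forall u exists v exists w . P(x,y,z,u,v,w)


Quantifier prefix: exists x forall y forall z forall u exists v exists w
Mark each quantifier type:
  E U U U E E
Universal count = 3, Existential count = 3
Asked for existential (exists) quantifiers: 3

3


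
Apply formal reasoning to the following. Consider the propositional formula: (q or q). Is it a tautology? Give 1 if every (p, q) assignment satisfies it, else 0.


Check all 4 assignments:
p=0, q=0: 0
p=0, q=1: 1
p=1, q=0: 0
p=1, q=1: 1
Satisfying count = 2/4.
Tautology iff count = 4: no.

0


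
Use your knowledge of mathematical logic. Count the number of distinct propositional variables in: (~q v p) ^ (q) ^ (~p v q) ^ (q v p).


Identify each variable that appears in the formula.
Variables found: p, q
Count = 2

2


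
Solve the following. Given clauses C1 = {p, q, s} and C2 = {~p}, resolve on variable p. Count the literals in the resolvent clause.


Remove p from C1 and ~p from C2.
C1 remainder: {q, s}
C2 remainder: {}
Union (resolvent): {q, s}
Resolvent has 2 literal(s).

2


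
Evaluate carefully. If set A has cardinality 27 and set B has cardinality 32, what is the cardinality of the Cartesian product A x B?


The Cartesian product A x B contains all ordered pairs (a, b).
|A x B| = |A| * |B| = 27 * 32 = 864

864


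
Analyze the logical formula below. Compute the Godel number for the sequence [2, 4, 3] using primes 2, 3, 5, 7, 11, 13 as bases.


Encode each element as an exponent of the corresponding prime:
  2^2 = 4
  3^4 = 81
  5^3 = 125
Product = 4 * 81 * 125 = 40500

40500


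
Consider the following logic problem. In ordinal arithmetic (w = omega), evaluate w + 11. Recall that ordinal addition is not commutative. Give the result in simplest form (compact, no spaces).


Compute w + 11.
Ordinal + is associative but NOT commutative; for finite n>0, n + w = w but w + n stays w+n.
w + 11 is already in normal form (a successor ordinal beyond w).
Result = w+11

w+11


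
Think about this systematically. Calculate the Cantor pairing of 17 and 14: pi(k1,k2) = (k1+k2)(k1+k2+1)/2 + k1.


k1 + k2 = 31
(k1+k2)(k1+k2+1)/2 = 31 * 32 / 2 = 496
pi = 496 + 17 = 513

513


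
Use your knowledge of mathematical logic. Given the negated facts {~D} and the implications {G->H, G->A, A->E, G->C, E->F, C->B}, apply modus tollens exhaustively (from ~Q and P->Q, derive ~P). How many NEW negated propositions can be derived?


Initial negated facts: {~D}
Apply modus tollens to closure:
  (no implication fires)
Final negated: {~D}
New negations: {(none)}
Count = 0

0


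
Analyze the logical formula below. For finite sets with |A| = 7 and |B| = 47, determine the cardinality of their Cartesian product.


The Cartesian product A x B contains all ordered pairs (a, b).
|A x B| = |A| * |B| = 7 * 47 = 329

329


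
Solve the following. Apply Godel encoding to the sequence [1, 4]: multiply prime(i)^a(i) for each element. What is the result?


Encode each element as an exponent of the corresponding prime:
  2^1 = 2
  3^4 = 81
Product = 2 * 81 = 162

162


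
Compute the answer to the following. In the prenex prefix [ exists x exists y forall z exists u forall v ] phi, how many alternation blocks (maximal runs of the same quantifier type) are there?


Quantifier-type sequence: E E A E A  (A=forall, E=exists)
Group into maximal same-type runs:
  Ex2 | Ax1 | Ex1 | Ax1
Number of blocks = 4

4


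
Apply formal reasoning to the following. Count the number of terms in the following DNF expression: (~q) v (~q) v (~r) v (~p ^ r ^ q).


A DNF formula is a disjunction of terms (conjunctions).
Terms are separated by v.
Counting the disjuncts: 4 terms.

4


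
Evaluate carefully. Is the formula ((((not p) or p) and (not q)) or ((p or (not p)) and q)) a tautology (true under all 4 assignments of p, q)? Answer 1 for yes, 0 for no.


Check all 4 assignments:
p=0, q=0: 1
p=0, q=1: 1
p=1, q=0: 1
p=1, q=1: 1
Satisfying count = 4/4.
Tautology iff count = 4: yes.

1


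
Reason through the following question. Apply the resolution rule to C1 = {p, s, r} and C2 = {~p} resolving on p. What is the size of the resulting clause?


Remove p from C1 and ~p from C2.
C1 remainder: {s, r}
C2 remainder: {}
Union (resolvent): {r, s}
Resolvent has 2 literal(s).

2


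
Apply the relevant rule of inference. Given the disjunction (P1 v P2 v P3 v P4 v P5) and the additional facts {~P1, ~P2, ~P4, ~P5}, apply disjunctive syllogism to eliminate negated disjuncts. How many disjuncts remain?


Original disjuncts (5): P1, P2, P3, P4, P5
Negated (eliminate): ~P1, ~P2, ~P4, ~P5
Remaining disjuncts: P3
Count = 5 - 4 = 1

1


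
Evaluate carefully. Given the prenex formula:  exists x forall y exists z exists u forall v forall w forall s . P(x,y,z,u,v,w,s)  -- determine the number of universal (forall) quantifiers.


Quantifier prefix: exists x forall y exists z exists u forall v forall w forall s
Mark each quantifier type:
  E U E E U U U
Universal count = 4, Existential count = 3
Asked for universal (forall) quantifiers: 4

4


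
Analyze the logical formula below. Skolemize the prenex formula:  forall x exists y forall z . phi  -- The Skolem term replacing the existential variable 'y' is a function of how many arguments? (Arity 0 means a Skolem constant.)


Quantifier prefix: forall x exists y forall z
'y' is existentially quantified at position 2.
Universal variables preceding it: x
Skolem function arity = 1

1


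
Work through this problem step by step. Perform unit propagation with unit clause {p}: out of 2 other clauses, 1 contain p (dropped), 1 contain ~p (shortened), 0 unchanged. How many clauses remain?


Satisfied (removed): 1
Shortened (remain): 1
Unchanged (remain): 0
Remaining = 1 + 0 = 1

1


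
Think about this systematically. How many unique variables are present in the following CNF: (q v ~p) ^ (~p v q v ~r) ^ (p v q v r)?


Identify each variable that appears in the formula.
Variables found: p, q, r
Count = 3

3


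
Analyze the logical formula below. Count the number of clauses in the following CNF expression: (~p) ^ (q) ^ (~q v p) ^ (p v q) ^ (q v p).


A CNF formula is a conjunction of clauses.
Clauses are separated by ^.
Counting the conjuncts: 5 clauses.

5


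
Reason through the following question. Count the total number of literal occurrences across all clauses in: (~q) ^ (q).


Counting literals in each clause:
Clause 1: 1 literal(s)
Clause 2: 1 literal(s)
Total = 2

2


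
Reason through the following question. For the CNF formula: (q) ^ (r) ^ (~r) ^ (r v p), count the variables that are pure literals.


Check each variable for pure literal status:
p: pure positive
q: pure positive
r: mixed (not pure)
Pure literal count = 2

2


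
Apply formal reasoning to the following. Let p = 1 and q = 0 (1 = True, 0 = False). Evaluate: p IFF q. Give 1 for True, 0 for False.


p = 1, q = 0
Operation: p IFF q
Evaluate: 1 IFF 0 = 0

0


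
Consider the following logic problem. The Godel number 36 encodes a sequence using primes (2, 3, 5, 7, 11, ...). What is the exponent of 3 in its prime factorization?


Factorize 36 by dividing by 3 repeatedly.
Division steps: 3 divides 36 exactly 2 time(s).
Exponent of 3 = 2

2


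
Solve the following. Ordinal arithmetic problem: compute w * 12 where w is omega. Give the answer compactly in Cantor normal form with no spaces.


Compute w * 12.
Ordinal * is associative and left-distributive over +, but NOT commutative; for finite n>1, n*w = w but w*n stays w*n.
w * 12 means 12 copies of w concatenated: w*12.
Result = w*12

w*12


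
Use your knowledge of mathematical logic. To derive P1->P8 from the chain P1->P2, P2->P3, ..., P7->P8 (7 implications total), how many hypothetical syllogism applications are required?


With 7 implications in a chain connecting 8 propositions:
P1->P2, P2->P3, ..., P7->P8
Steps needed = (number of implications) - 1 = 7 - 1 = 6

6


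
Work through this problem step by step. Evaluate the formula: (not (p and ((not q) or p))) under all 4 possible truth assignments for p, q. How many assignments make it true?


Check all 4 assignments:
p=0, q=0: 1
p=0, q=1: 1
p=1, q=0: 0
p=1, q=1: 0
Count of True = 2

2


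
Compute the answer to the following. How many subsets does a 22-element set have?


The power set of a set with n elements has 2^n elements.
|P(S)| = 2^22 = 4194304

4194304


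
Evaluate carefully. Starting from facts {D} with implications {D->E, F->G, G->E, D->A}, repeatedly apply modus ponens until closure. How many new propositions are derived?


Initial facts: {D}
Apply modus ponens to closure:
  D and D->E  =>  E
  D and D->A  =>  A
Final known: {A, D, E}
New propositions: {A, E}
Count = 2

2


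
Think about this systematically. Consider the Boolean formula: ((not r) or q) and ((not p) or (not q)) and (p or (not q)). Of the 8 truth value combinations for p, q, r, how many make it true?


Evaluate all 8 assignments for p, q, r:
p=0, q=0, r=0: 1
p=0, q=0, r=1: 0
p=0, q=1, r=0: 0
p=0, q=1, r=1: 0
p=1, q=0, r=0: 1
p=1, q=0, r=1: 0
p=1, q=1, r=0: 0
p=1, q=1, r=1: 0
Satisfying count = 2

2


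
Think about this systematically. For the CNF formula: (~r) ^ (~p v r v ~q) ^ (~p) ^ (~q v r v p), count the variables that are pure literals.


Check each variable for pure literal status:
p: mixed (not pure)
q: pure negative
r: mixed (not pure)
Pure literal count = 1

1


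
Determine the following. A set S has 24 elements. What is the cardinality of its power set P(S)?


The power set of a set with n elements has 2^n elements.
|P(S)| = 2^24 = 16777216

16777216


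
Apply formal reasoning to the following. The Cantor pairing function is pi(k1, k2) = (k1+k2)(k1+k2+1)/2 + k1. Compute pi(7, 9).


k1 + k2 = 16
(k1+k2)(k1+k2+1)/2 = 16 * 17 / 2 = 136
pi = 136 + 7 = 143

143


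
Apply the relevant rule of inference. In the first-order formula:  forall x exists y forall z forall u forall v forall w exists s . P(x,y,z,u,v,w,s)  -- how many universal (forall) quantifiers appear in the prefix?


Quantifier prefix: forall x exists y forall z forall u forall v forall w exists s
Mark each quantifier type:
  U E U U U U E
Universal count = 5, Existential count = 2
Asked for universal (forall) quantifiers: 5

5


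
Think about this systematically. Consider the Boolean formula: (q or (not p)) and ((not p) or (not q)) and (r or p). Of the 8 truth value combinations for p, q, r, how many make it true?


Evaluate all 8 assignments for p, q, r:
p=0, q=0, r=0: 0
p=0, q=0, r=1: 1
p=0, q=1, r=0: 0
p=0, q=1, r=1: 1
p=1, q=0, r=0: 0
p=1, q=0, r=1: 0
p=1, q=1, r=0: 0
p=1, q=1, r=1: 0
Satisfying count = 2

2


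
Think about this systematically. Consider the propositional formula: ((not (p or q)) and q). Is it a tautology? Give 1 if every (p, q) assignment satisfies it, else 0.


Check all 4 assignments:
p=0, q=0: 0
p=0, q=1: 0
p=1, q=0: 0
p=1, q=1: 0
Satisfying count = 0/4.
Tautology iff count = 4: no.

0


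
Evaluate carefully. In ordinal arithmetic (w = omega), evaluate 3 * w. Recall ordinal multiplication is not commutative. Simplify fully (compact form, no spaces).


Compute 3 * w.
Ordinal * is associative and left-distributive over +, but NOT commutative; for finite n>1, n*w = w but w*n stays w*n.
For finite n>0, n * w = sup{n*k : k<w} = w. So 3 * w = w.
Result = w

w


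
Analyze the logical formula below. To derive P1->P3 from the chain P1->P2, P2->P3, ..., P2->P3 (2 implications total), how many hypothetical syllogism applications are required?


With 2 implications in a chain connecting 3 propositions:
P1->P2, P2->P3, ..., P2->P3
Steps needed = (number of implications) - 1 = 2 - 1 = 1

1


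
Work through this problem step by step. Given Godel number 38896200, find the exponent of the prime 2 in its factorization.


Factorize 38896200 by dividing by 2 repeatedly.
Division steps: 2 divides 38896200 exactly 3 time(s).
Exponent of 2 = 3

3


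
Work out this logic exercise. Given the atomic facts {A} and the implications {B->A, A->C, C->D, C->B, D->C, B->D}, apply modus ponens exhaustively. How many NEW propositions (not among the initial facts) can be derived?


Initial facts: {A}
Apply modus ponens to closure:
  A and A->C  =>  C
  C and C->D  =>  D
  C and C->B  =>  B
Final known: {A, B, C, D}
New propositions: {B, C, D}
Count = 3

3


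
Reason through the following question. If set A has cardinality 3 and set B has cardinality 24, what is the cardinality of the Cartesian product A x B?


The Cartesian product A x B contains all ordered pairs (a, b).
|A x B| = |A| * |B| = 3 * 24 = 72

72


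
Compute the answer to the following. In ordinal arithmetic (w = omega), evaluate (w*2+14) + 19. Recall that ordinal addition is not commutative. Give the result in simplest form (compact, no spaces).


Compute (w*2+14) + 19.
Ordinal + is associative but NOT commutative; for finite n>0, n + w = w but w + n stays w+n.
By associativity: (w*2+14) + 19 = w*2 + (14+19) = w*2+33.
Result = w*2+33

w*2+33


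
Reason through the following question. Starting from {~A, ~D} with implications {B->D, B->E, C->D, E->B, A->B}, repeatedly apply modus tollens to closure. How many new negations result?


Initial negated facts: {~A, ~D}
Apply modus tollens to closure:
  ~D and B->D  =>  ~B
  ~D and C->D  =>  ~C
  ~B and E->B  =>  ~E
Final negated: {~A, ~B, ~C, ~D, ~E}
New negations: {~B, ~C, ~E}
Count = 3

3


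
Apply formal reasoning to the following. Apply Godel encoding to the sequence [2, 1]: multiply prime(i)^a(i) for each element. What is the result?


Encode each element as an exponent of the corresponding prime:
  2^2 = 4
  3^1 = 3
Product = 4 * 3 = 12

12


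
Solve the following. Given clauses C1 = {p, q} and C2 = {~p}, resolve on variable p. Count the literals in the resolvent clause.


Remove p from C1 and ~p from C2.
C1 remainder: {q}
C2 remainder: {}
Union (resolvent): {q}
Resolvent has 1 literal(s).

1


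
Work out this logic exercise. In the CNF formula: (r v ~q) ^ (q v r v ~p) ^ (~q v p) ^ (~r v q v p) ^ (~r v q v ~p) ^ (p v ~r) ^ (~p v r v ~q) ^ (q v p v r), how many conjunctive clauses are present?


A CNF formula is a conjunction of clauses.
Clauses are separated by ^.
Counting the conjuncts: 8 clauses.

8


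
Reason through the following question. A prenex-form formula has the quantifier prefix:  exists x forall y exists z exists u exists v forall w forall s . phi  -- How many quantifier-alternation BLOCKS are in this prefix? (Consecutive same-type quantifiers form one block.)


Quantifier-type sequence: E A E E E A A  (A=forall, E=exists)
Group into maximal same-type runs:
  Ex1 | Ax1 | Ex3 | Ax2
Number of blocks = 4

4


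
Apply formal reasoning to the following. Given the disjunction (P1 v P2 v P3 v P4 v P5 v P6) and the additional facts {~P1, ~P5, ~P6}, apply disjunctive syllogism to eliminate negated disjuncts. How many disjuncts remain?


Original disjuncts (6): P1, P2, P3, P4, P5, P6
Negated (eliminate): ~P1, ~P5, ~P6
Remaining disjuncts: P2, P3, P4
Count = 6 - 3 = 3

3


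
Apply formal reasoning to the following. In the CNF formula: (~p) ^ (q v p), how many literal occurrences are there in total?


Counting literals in each clause:
Clause 1: 1 literal(s)
Clause 2: 2 literal(s)
Total = 3

3


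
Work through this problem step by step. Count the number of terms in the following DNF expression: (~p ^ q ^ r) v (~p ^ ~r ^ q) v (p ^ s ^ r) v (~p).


A DNF formula is a disjunction of terms (conjunctions).
Terms are separated by v.
Counting the disjuncts: 4 terms.

4


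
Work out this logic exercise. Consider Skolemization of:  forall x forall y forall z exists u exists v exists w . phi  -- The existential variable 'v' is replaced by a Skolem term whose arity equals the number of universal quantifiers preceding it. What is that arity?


Quantifier prefix: forall x forall y forall z exists u exists v exists w
'v' is existentially quantified at position 5.
Universal variables preceding it: x, y, z
Skolem function arity = 3

3


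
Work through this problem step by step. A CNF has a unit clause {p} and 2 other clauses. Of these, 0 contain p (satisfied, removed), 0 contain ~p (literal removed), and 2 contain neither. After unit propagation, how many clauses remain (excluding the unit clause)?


Satisfied (removed): 0
Shortened (remain): 0
Unchanged (remain): 2
Remaining = 0 + 2 = 2

2


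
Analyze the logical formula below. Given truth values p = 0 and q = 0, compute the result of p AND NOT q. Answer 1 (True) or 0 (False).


p = 0, q = 0
Operation: p AND NOT q
Evaluate: 0 AND NOT 0 = 0

0


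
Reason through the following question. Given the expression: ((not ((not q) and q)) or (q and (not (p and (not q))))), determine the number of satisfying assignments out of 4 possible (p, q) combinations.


Check all 4 assignments:
p=0, q=0: 1
p=0, q=1: 1
p=1, q=0: 1
p=1, q=1: 1
Count of True = 4

4


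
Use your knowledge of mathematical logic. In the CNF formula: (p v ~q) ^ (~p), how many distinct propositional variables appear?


Identify each variable that appears in the formula.
Variables found: p, q
Count = 2

2


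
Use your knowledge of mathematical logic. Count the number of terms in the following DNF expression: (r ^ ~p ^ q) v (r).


A DNF formula is a disjunction of terms (conjunctions).
Terms are separated by v.
Counting the disjuncts: 2 terms.

2


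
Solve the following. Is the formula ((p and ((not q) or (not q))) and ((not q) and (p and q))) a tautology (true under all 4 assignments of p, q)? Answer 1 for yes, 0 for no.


Check all 4 assignments:
p=0, q=0: 0
p=0, q=1: 0
p=1, q=0: 0
p=1, q=1: 0
Satisfying count = 0/4.
Tautology iff count = 4: no.

0


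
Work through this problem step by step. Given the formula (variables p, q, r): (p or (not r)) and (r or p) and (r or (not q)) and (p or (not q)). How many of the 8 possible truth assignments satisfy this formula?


Evaluate all 8 assignments for p, q, r:
p=0, q=0, r=0: 0
p=0, q=0, r=1: 0
p=0, q=1, r=0: 0
p=0, q=1, r=1: 0
p=1, q=0, r=0: 1
p=1, q=0, r=1: 1
p=1, q=1, r=0: 0
p=1, q=1, r=1: 1
Satisfying count = 3

3


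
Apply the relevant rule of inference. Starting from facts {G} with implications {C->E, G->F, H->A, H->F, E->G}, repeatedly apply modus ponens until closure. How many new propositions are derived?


Initial facts: {G}
Apply modus ponens to closure:
  G and G->F  =>  F
Final known: {F, G}
New propositions: {F}
Count = 1

1


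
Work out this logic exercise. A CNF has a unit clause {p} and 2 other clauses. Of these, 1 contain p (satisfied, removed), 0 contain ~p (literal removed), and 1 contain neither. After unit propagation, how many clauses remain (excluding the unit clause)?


Satisfied (removed): 1
Shortened (remain): 0
Unchanged (remain): 1
Remaining = 0 + 1 = 1

1


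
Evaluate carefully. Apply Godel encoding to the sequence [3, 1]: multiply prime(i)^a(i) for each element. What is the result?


Encode each element as an exponent of the corresponding prime:
  2^3 = 8
  3^1 = 3
Product = 8 * 3 = 24

24


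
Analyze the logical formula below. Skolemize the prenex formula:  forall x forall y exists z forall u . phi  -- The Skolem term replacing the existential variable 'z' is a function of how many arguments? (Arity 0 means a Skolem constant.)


Quantifier prefix: forall x forall y exists z forall u
'z' is existentially quantified at position 3.
Universal variables preceding it: x, y
Skolem function arity = 2

2


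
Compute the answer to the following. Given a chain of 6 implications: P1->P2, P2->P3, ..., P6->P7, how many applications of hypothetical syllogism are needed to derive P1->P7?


With 6 implications in a chain connecting 7 propositions:
P1->P2, P2->P3, ..., P6->P7
Steps needed = (number of implications) - 1 = 6 - 1 = 5

5


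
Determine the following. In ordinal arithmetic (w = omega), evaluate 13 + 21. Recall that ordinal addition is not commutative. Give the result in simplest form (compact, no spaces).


Compute 13 + 21.
Ordinal + is associative but NOT commutative; for finite n>0, n + w = w but w + n stays w+n.
Both operands finite; ordinal + agrees with natural +: 13 + 21 = 34.
Result = 34

34


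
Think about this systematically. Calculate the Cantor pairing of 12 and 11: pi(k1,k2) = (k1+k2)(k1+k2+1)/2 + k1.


k1 + k2 = 23
(k1+k2)(k1+k2+1)/2 = 23 * 24 / 2 = 276
pi = 276 + 12 = 288

288


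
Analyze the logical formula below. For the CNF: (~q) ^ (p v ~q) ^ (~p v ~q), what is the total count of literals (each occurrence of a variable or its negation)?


Counting literals in each clause:
Clause 1: 1 literal(s)
Clause 2: 2 literal(s)
Clause 3: 2 literal(s)
Total = 5

5


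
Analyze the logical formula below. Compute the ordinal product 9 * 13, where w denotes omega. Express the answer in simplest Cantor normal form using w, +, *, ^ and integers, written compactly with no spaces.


Compute 9 * 13.
Ordinal * is associative and left-distributive over +, but NOT commutative; for finite n>1, n*w = w but w*n stays w*n.
Both finite; ordinal * agrees with natural *: 9 * 13 = 117.
Result = 117

117


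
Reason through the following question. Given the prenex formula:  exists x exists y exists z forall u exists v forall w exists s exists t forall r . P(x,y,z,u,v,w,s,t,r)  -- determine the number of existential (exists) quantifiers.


Quantifier prefix: exists x exists y exists z forall u exists v forall w exists s exists t forall r
Mark each quantifier type:
  E E E U E U E E U
Universal count = 3, Existential count = 6
Asked for existential (exists) quantifiers: 6

6


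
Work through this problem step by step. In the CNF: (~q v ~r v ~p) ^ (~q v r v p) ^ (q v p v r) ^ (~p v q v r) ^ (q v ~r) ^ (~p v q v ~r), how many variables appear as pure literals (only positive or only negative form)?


Check each variable for pure literal status:
p: mixed (not pure)
q: mixed (not pure)
r: mixed (not pure)
Pure literal count = 0

0


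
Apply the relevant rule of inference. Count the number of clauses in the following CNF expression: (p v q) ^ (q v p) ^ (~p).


A CNF formula is a conjunction of clauses.
Clauses are separated by ^.
Counting the conjuncts: 3 clauses.

3


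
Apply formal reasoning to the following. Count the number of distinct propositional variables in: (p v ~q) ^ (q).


Identify each variable that appears in the formula.
Variables found: p, q
Count = 2

2


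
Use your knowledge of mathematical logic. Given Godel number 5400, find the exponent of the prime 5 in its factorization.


Factorize 5400 by dividing by 5 repeatedly.
Division steps: 5 divides 5400 exactly 2 time(s).
Exponent of 5 = 2

2


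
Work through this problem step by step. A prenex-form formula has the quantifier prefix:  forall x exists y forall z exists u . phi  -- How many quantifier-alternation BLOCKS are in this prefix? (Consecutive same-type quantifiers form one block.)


Quantifier-type sequence: A E A E  (A=forall, E=exists)
Group into maximal same-type runs:
  Ax1 | Ex1 | Ax1 | Ex1
Number of blocks = 4

4


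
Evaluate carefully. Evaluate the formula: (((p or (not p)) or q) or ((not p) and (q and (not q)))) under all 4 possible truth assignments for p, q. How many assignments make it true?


Check all 4 assignments:
p=0, q=0: 1
p=0, q=1: 1
p=1, q=0: 1
p=1, q=1: 1
Count of True = 4

4


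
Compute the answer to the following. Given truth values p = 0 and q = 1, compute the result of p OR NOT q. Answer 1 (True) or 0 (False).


p = 0, q = 1
Operation: p OR NOT q
Evaluate: 0 OR NOT 1 = 0

0


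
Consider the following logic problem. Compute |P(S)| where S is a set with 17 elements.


The power set of a set with n elements has 2^n elements.
|P(S)| = 2^17 = 131072

131072


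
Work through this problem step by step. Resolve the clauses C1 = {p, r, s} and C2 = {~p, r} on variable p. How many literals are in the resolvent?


Remove p from C1 and ~p from C2.
C1 remainder: {r, s}
C2 remainder: {r}
Union (resolvent): {r, s}
Resolvent has 2 literal(s).

2


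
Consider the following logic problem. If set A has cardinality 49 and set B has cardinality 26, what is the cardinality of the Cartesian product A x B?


The Cartesian product A x B contains all ordered pairs (a, b).
|A x B| = |A| * |B| = 49 * 26 = 1274

1274


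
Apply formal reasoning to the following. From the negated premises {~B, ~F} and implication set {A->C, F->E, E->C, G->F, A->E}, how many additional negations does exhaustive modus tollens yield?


Initial negated facts: {~B, ~F}
Apply modus tollens to closure:
  ~F and G->F  =>  ~G
Final negated: {~B, ~F, ~G}
New negations: {~G}
Count = 1

1


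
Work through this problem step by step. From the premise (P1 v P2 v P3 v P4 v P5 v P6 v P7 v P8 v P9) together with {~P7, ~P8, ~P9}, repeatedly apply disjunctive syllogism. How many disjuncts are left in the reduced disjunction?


Original disjuncts (9): P1, P2, P3, P4, P5, P6, P7, P8, P9
Negated (eliminate): ~P7, ~P8, ~P9
Remaining disjuncts: P1, P2, P3, P4, P5, P6
Count = 9 - 3 = 6

6


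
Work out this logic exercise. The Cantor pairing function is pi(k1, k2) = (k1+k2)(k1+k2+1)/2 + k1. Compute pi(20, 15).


k1 + k2 = 35
(k1+k2)(k1+k2+1)/2 = 35 * 36 / 2 = 630
pi = 630 + 20 = 650

650


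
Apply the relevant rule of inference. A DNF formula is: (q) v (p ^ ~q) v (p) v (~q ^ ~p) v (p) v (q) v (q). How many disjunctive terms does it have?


A DNF formula is a disjunction of terms (conjunctions).
Terms are separated by v.
Counting the disjuncts: 7 terms.

7
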